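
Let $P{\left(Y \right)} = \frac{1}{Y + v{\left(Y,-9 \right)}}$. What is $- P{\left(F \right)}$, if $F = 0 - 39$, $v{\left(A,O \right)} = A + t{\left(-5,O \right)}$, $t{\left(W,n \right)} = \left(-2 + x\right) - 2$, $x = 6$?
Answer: $\frac{1}{76} \approx 0.013158$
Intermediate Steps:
$t{\left(W,n \right)} = 2$ ($t{\left(W,n \right)} = \left(-2 + 6\right) - 2 = 4 - 2 = 2$)
$v{\left(A,O \right)} = 2 + A$ ($v{\left(A,O \right)} = A + 2 = 2 + A$)
$F = -39$ ($F = 0 - 39 = -39$)
$P{\left(Y \right)} = \frac{1}{2 + 2 Y}$ ($P{\left(Y \right)} = \frac{1}{Y + \left(2 + Y\right)} = \frac{1}{2 + 2 Y}$)
$- P{\left(F \right)} = - \frac{1}{2 \left(1 - 39\right)} = - \frac{1}{2 \left(-38\right)} = - \frac{-1}{2 \cdot 38} = \left(-1\right) \left(- \frac{1}{76}\right) = \frac{1}{76}$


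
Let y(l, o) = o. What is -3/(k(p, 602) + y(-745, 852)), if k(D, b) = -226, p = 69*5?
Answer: -3/626 ≈ -0.0047923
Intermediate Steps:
p = 345
-3/(k(p, 602) + y(-745, 852)) = -3/(-226 + 852) = -3/626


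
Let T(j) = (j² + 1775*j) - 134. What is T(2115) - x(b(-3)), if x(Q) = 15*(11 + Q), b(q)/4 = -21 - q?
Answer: 8228131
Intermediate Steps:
b(q) = -84 - 4*q (b(q) = 4*(-21 - q) = -84 - 4*q)
T(j) = -134 + j² + 1775*j
x(Q) = 165 + 15*Q
T(2115) - x(b(-3)) = (-134 + 2115² + 1775*2115) - (165 + 15*(-84 - 4*(-3))) = (-134 + 4473225 + 3754125) - (165 + 15*(-84 + 12)) = 8227216 - (165 + 15*(-72)) = 8227216 - (165 - 1080) = 8227216 - 1*(-915) = 8227216 + 915 = 8228131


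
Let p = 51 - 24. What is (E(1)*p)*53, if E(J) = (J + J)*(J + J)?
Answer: 5724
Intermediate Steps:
E(J) = 4*J² (E(J) = (2*J)*(2*J) = 4*J²)
p = 27
(E(1)*p)*53 = ((4*1²)*27)*53 = ((4*1)*27)*53 = (4*27)*53 = 108*53 = 5724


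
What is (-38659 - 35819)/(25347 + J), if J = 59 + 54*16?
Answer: -37239/13135 ≈ -2.8351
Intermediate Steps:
J = 923 (J = 59 + 864 = 923)
(-38659 - 35819)/(25347 + J) = (-38659 - 35819)/(25347 + 923) = -74478/26270 = -74478*1/26270 = -37239/13135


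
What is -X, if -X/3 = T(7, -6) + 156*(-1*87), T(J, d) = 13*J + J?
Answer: -40422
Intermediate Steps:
T(J, d) = 14*J
X = 40422 (X = -3*(14*7 + 156*(-1*87)) = -3*(98 + 156*(-87)) = -3*(98 - 13572) = -3*(-13474) = 40422)
-X = -1*40422 = -40422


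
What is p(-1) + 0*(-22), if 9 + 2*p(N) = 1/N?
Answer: -5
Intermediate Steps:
p(N) = -9/2 + 1/(2*N) (p(N) = -9/2 + (1/N)/2 = -9/2 + 1/(2*N))
p(-1) + 0*(-22) = (½)*(1 - 9*(-1))/(-1) + 0*(-22) = (½)*(-1)*(1 + 9) + 0 = (½)*(-1)*10 + 0 = -5 + 0 = -5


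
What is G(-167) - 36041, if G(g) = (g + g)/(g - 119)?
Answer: -5153696/143 ≈ -36040.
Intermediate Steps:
G(g) = 2*g/(-119 + g) (G(g) = (2*g)/(-119 + g) = 2*g/(-119 + g))
G(-167) - 36041 = 2*(-167)/(-119 - 167) - 36041 = 2*(-167)/(-286) - 36041 = 2*(-167)*(-1/286) - 36041 = 167/143 - 36041 = -5153696/143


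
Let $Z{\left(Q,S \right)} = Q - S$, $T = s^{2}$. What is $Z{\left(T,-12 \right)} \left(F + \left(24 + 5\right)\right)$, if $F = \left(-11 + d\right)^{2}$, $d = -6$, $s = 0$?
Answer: $3816$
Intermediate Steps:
$T = 0$ ($T = 0^{2} = 0$)
$F = 289$ ($F = \left(-11 - 6\right)^{2} = \left(-17\right)^{2} = 289$)
$Z{\left(T,-12 \right)} \left(F + \left(24 + 5\right)\right) = \left(0 - -12\right) \left(289 + \left(24 + 5\right)\right) = \left(0 + 12\right) \left(289 + 29\right) = 12 \cdot 318 = 3816$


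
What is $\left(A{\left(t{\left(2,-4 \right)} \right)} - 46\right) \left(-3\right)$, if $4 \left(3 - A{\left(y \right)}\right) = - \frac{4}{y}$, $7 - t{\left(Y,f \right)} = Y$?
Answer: $\frac{642}{5} \approx 128.4$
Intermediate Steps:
$t{\left(Y,f \right)} = 7 - Y$
$A{\left(y \right)} = 3 + \frac{1}{y}$ ($A{\left(y \right)} = 3 - \frac{\left(-4\right) \frac{1}{y}}{4} = 3 + \frac{1}{y}$)
$\left(A{\left(t{\left(2,-4 \right)} \right)} - 46\right) \left(-3\right) = \left(\left(3 + \frac{1}{7 - 2}\right) - 46\right) \left(-3\right) = \left(\left(3 + \frac{1}{5}\right) - 46\right) \left(-3\right) = \left(\frac{16}{5} - 46\right) \left(-3\right) = \left(- \frac{214}{5}\right) \left(-3\right) = \frac{642}{5}$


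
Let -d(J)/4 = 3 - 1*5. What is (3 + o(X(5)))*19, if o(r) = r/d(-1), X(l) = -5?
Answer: 361/8 ≈ 45.125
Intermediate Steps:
d(J) = 8 (d(J) = -4*(3 - 1*5) = -4*(3 - 5) = -4*(-2) = 8)
o(r) = r/8
(3 + o(X(5)))*19 = (3 + (1/8)*(-5))*19 = (3 - 5/8)*19 = (19/8)*19 = 361/8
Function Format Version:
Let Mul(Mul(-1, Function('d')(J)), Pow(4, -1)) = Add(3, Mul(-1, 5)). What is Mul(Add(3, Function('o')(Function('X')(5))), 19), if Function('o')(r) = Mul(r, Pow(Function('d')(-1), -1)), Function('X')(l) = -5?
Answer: Rational(361, 8) ≈ 45.125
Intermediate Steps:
Function('d')(J) = 8 (Function('d')(J) = Mul(-4, Add(3, Mul(-1, 5))) = Mul(-4, Add(3, -5)) = Mul(-4, -2) = 8)
Function('o')(r) = Mul(Rational(1, 8), r) (Function('o')(r) = Mul(r, Pow(8, -1)) = Mul(r, Rational(1, 8)) = Mul(Rational(1, 8), r))
Mul(Add(3, Function('o')(Function('X')(5))), 19) = Mul(Add(3, Mul(Rational(1, 8), -5)), 19) = Mul(Add(3, Rational(-5, 8)), 19) = Mul(Rational(19, 8), 19) = Rational(361, 8)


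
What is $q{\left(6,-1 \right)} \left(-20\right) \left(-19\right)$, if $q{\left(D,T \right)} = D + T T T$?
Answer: $1900$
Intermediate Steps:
$q{\left(D,T \right)} = D + T^{3}$ ($q{\left(D,T \right)} = D + T T^{2} = D + T^{3}$)
$q{\left(6,-1 \right)} \left(-20\right) \left(-19\right) = \left(6 + \left(-1\right)^{3}\right) \left(-20\right) \left(-19\right) = \left(6 - 1\right) \left(-20\right) \left(-19\right) = 5 \left(-20\right) \left(-19\right) = \left(-100\right) \left(-19\right) = 1900$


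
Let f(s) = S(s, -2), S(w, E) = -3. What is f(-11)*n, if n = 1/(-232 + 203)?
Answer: 3/29 ≈ 0.10345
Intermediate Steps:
f(s) = -3
n = -1/29 (n = 1/(-29) = -1/29 ≈ -0.034483)
f(-11)*n = -3*(-1/29) = 3/29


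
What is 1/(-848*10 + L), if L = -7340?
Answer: -1/15820 ≈ -6.3211e-5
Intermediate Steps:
1/(-848*10 + L) = 1/(-848*10 - 7340) = 1/(-8480 - 7340) = 1/(-15820) = -1/15820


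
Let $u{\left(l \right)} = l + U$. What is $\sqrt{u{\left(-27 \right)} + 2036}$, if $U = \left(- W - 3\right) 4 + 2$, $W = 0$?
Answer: $\sqrt{1999} \approx 44.71$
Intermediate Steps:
$U = -10$ ($U = \left(\left(-1\right) 0 - 3\right) 4 + 2 = \left(0 - 3\right) 4 + 2 = \left(-3\right) 4 + 2 = -12 + 2 = -10$)
$u{\left(l \right)} = -10 + l$ ($u{\left(l \right)} = l - 10 = -10 + l$)
$\sqrt{u{\left(-27 \right)} + 2036} = \sqrt{\left(-10 - 27\right) + 2036} = \sqrt{-37 + 2036} = \sqrt{1999}$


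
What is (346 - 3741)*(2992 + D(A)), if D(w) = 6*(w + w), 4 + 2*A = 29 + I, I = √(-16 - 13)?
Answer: -10667090 - 20370*I*√29 ≈ -1.0667e+7 - 1.097e+5*I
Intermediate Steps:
I = I*√29 (I = √(-29) = I*√29 ≈ 5.3852*I)
A = 25/2 + I*√29/2 (A = -2 + (29 + I*√29)/2 = -2 + (29/2 + I*√29/2) = 25/2 + I*√29/2 ≈ 12.5 + 2.6926*I)
D(w) = 12*w (D(w) = 6*(2*w) = 12*w)
(346 - 3741)*(2992 + D(A)) = (346 - 3741)*(2992 + 12*(25/2 + I*√29/2)) = -3395*(2992 + (150 + 6*I*√29)) = -3395*(3142 + 6*I*√29) = -10667090 - 20370*I*√29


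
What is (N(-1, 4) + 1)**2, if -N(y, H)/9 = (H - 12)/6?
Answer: 169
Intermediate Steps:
N(y, H) = 18 - 3*H/2 (N(y, H) = -9*(H - 12)/6 = -9*(-12 + H)/6 = -9*(-2 + H/6) = 18 - 3*H/2)
(N(-1, 4) + 1)**2 = ((18 - 3/2*4) + 1)**2 = ((18 - 6) + 1)**2 = (12 + 1)**2 = 13**2 = 169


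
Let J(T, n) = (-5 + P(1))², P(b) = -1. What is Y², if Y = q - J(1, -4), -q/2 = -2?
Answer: 1024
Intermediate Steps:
q = 4 (q = -2*(-2) = 4)
J(T, n) = 36 (J(T, n) = (-5 - 1)² = (-6)² = 36)
Y = -32 (Y = 4 - 1*36 = 4 - 36 = -32)
Y² = (-32)² = 1024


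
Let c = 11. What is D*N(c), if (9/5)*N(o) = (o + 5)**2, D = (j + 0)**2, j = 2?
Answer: 5120/9 ≈ 568.89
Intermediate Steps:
D = 4 (D = (2 + 0)**2 = 2**2 = 4)
N(o) = 5*(5 + o)**2/9 (N(o) = 5*(o + 5)**2/9 = 5*(5 + o)**2/9)
D*N(c) = 4*(5*(5 + 11)**2/9) = 4*((5/9)*16**2) = 4*((5/9)*256) = 4*(1280/9) = 5120/9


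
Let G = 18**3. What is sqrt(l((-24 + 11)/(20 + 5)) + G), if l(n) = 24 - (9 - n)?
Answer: sqrt(146162)/5 ≈ 76.462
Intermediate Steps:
G = 5832
l(n) = 15 + n (l(n) = 24 + (-9 + n) = 15 + n)
sqrt(l((-24 + 11)/(20 + 5)) + G) = sqrt((15 + (-24 + 11)/(20 + 5)) + 5832) = sqrt((15 - 13/25) + 5832) = sqrt(362/25 + 5832) = sqrt(146162/25) = sqrt(146162)/5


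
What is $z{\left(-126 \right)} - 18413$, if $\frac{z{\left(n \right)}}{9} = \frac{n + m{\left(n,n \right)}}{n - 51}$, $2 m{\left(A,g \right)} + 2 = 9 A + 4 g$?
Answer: $- \frac{1083529}{59} \approx -18365.0$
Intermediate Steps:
$m{\left(A,g \right)} = -1 + 2 g + \frac{9 A}{2}$ ($m{\left(A,g \right)} = -1 + \frac{9 A + 4 g}{2} = -1 + \frac{4 g + 9 A}{2} = -1 + \left(2 g + \frac{9 A}{2}\right) = -1 + 2 g + \frac{9 A}{2}$)
$z{\left(n \right)} = \frac{9 \left(-1 + \frac{15 n}{2}\right)}{-51 + n}$ ($z{\left(n \right)} = 9 \frac{n + \left(-1 + 2 n + \frac{9 n}{2}\right)}{n - 51} = 9 \frac{n + \left(-1 + \frac{13 n}{2}\right)}{-51 + n} = 9 \frac{-1 + \frac{15 n}{2}}{-51 + n} = \frac{9 \left(-1 + \frac{15 n}{2}\right)}{-51 + n}$)
$z{\left(-126 \right)} - 18413 = \frac{9 \left(-2 + 15 \left(-126\right)\right)}{2 \left(-51 - 126\right)} - 18413 = \frac{9 \left(-2 - 1890\right)}{2 \left(-177\right)} - 18413 = \frac{9}{2} \left(- \frac{1}{177}\right) \left(-1892\right) - 18413 = \frac{2838}{59} - 18413 = - \frac{1083529}{59}$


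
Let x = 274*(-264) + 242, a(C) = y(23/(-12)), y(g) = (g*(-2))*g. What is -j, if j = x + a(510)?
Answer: 5191297/72 ≈ 72101.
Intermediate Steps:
y(g) = -2*g² (y(g) = (-2*g)*g = -2*g²)
a(C) = -529/72 (a(C) = -2*(23/(-12))² = -2*(23*(-1/12))² = -2*(-23/12)² = -2*529/144 = -529/72)
x = -72094 (x = -72336 + 242 = -72094)
j = -5191297/72 (j = -72094 - 529/72 = -5191297/72 ≈ -72101.)
-j = -1*(-5191297/72) = 5191297/72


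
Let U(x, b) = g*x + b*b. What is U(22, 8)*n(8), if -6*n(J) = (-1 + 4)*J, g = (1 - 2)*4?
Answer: 96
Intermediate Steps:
g = -4 (g = -1*4 = -4)
n(J) = -J/2 (n(J) = -(-1 + 4)*J/6 = -J/2)
U(x, b) = b² - 4*x (U(x, b) = -4*x + b*b = -4*x + b² = b² - 4*x)
U(22, 8)*n(8) = (8² - 4*22)*(-½*8) = (64 - 88)*(-4) = -24*(-4) = 96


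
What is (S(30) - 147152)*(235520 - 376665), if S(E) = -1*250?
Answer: 20805055290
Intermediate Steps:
S(E) = -250
(S(30) - 147152)*(235520 - 376665) = (-250 - 147152)*(235520 - 376665) = -147402*(-141145) = 20805055290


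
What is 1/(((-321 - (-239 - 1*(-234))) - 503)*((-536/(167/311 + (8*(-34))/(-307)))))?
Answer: 45287/13970958456 ≈ 3.2415e-6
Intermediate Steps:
1/(((-321 - (-239 - 1*(-234))) - 503)*((-536/(167/311 + (8*(-34))/(-307))))) = 1/(((-321 - (-239 + 234)) - 503)*((-536/(167*(1/311) - 272*(-1/307))))) = 1/(((-321 - 1*(-5)) - 503)*((-536/(167/311 + 272/307)))) = 1/(((-321 + 5) - 503)*((-536/135861/95477))) = 1/((-316 - 503)*((-536*95477/135861))) = 1/((-819)*(-51175672/135861)) = -1/819*(-135861/51175672) = 45287/13970958456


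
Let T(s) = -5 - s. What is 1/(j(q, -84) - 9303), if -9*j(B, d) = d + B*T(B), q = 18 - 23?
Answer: -3/27881 ≈ -0.00010760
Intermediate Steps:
q = -5
j(B, d) = -d/9 - B*(-5 - B)/9 (j(B, d) = -(d + B*(-5 - B))/9 = -d/9 - B*(-5 - B)/9)
1/(j(q, -84) - 9303) = 1/((-⅑*(-84) + (⅑)*(-5)*(5 - 5)) - 9303) = 1/((28/3 + (⅑)*(-5)*0) - 9303) = 1/((28/3 + 0) - 9303) = 1/(28/3 - 9303) = 1/(-27881/3) = -3/27881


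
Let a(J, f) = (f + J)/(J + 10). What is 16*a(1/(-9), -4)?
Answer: -592/89 ≈ -6.6517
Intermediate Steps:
a(J, f) = (J + f)/(10 + J)
16*a(1/(-9), -4) = 16*((1/(-9) - 4)/(10 + 1/(-9))) = 16*((-1/9 - 4)/(10 - 1/9)) = 16*(-37/9/(89/9)) = 16*((9/89)*(-37/9)) = 16*(-37/89) = -592/89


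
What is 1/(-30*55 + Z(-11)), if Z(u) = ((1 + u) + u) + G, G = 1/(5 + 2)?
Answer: -7/11696 ≈ -0.00059849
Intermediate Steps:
G = 1/7 ≈ 0.14286
Z(u) = 8/7 + 2*u (Z(u) = ((1 + u) + u) + 1/7 = (1 + 2*u) + 1/7 = 8/7 + 2*u)
1/(-30*55 + Z(-11)) = 1/(-30*55 + (8/7 + 2*(-11))) = 1/(-1650 + (8/7 - 22)) = 1/(-1650 - 146/7) = 1/(-11696/7) = -7/11696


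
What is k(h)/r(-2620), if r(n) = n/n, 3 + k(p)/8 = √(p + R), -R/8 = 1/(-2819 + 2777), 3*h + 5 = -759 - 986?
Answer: -24 + 8*I*√28574/7 ≈ -24.0 + 193.19*I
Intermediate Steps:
h = -1750/3 (h = -5/3 + (-759 - 986)/3 = -5/3 + (⅓)*(-1745) = -5/3 - 1745/3 = -1750/3 ≈ -583.33)
R = 4/21 (R = -8/(-2819 + 2777) = -8/(-42) = -8*(-1/42) = 4/21 ≈ 0.19048)
k(p) = -24 + 8*√(4/21 + p) (k(p) = -24 + 8*√(p + 4/21) = -24 + 8*√(4/21 + p))
r(n) = 1
k(h)/r(-2620) = (-24 + 8*√(84 + 441*(-1750/3))/21)/1 = (-24 + 8*√(84 - 257250)/21)*1 = (-24 + 8*√(-257166)/21)*1 = (-24 + 8*(3*I*√28574)/21)*1 = (-24 + 8*I*√28574/7)*1 = -24 + 8*I*√28574/7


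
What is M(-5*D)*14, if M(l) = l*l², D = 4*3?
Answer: -3024000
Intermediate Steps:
D = 12
M(l) = l³
M(-5*D)*14 = (-5*12)³*14 = (-60)³*14 = -216000*14 = -3024000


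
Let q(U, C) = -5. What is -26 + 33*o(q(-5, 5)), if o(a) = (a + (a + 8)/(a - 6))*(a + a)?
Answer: 1714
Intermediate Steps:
o(a) = 2*a*(a + (8 + a)/(-6 + a)) (o(a) = (a + (8 + a)/(-6 + a))*(2*a) = 2*a*(a + (8 + a)/(-6 + a)))
-26 + 33*o(q(-5, 5)) = -26 + 33*(2*(-5)*(8 + (-5)² - 5*(-5))/(-6 - 5)) = -26 + 33*(2*(-5)*(8 + 25 + 25)/(-11)) = -26 + 33*(2*(-5)*(-1/11)*58) = -26 + 33*(580/11) = -26 + 1740 = 1714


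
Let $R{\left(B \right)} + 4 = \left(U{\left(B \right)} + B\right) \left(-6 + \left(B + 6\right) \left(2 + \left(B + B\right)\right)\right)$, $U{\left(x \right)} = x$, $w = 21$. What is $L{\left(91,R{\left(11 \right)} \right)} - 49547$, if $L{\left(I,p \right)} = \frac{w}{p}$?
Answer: $- \frac{437995459}{8840} \approx -49547.0$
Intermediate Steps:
$R{\left(B \right)} = -4 + 2 B \left(-6 + \left(2 + 2 B\right) \left(6 + B\right)\right)$ ($R{\left(B \right)} = -4 + \left(B + B\right) \left(-6 + \left(B + 6\right) \left(2 + \left(B + B\right)\right)\right) = -4 + 2 B \left(-6 + \left(6 + B\right) \left(2 + 2 B\right)\right) = -4 + 2 B \left(-6 + \left(2 + 2 B\right) \left(6 + B\right)\right)$)
$L{\left(I,p \right)} = \frac{21}{p}$
$L{\left(91,R{\left(11 \right)} \right)} - 49547 = \frac{21}{-4 + 4 \cdot 11^{3} + 12 \cdot 11 + 28 \cdot 11^{2}} - 49547 = \frac{21}{-4 + 4 \cdot 1331 + 132 + 28 \cdot 121} - 49547 = \frac{21}{-4 + 5324 + 132 + 3388} - 49547 = \frac{21}{8840} - 49547 = - \frac{437995459}{8840}$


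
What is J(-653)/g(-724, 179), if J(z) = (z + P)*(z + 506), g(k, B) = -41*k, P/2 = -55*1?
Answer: 112161/29684 ≈ 3.7785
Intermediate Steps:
P = -110 (P = 2*(-55*1) = 2*(-55) = -110)
J(z) = (-110 + z)*(506 + z) (J(z) = (z - 110)*(z + 506) = (-110 + z)*(506 + z))
J(-653)/g(-724, 179) = (-55660 + (-653)**2 + 396*(-653))/((-41*(-724))) = (-55660 + 426409 - 258588)/29684 = 112161*(1/29684) = 112161/29684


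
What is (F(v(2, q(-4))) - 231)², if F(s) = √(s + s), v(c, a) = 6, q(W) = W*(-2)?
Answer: 53373 - 924*√3 ≈ 51773.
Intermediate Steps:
q(W) = -2*W
F(s) = √2*√s (F(s) = √(2*s) = √2*√s)
(F(v(2, q(-4))) - 231)² = (√2*√6 - 231)² = (2*√3 - 231)² = (-231 + 2*√3)²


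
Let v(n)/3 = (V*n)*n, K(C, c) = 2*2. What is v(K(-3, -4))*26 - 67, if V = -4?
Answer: -5059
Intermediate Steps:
K(C, c) = 4
v(n) = -12*n² (v(n) = 3*((-4*n)*n) = 3*(-4*n²) = -12*n²)
v(K(-3, -4))*26 - 67 = -12*4²*26 - 67 = -12*16*26 - 67 = -192*26 - 67 = -4992 - 67 = -5059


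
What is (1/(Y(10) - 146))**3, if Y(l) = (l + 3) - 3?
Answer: -1/2515456 ≈ -3.9754e-7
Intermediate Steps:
Y(l) = l (Y(l) = (3 + l) - 3 = l)
(1/(Y(10) - 146))**3 = (1/(10 - 146))**3 = (1/(-136))**3 = (-1/136)**3 = -1/2515456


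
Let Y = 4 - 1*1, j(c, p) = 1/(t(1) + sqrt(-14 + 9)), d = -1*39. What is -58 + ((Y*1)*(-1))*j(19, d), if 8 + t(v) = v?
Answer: -1037/18 + I*sqrt(5)/18 ≈ -57.611 + 0.12423*I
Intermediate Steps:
t(v) = -8 + v
d = -39
j(c, p) = 1/(-7 + I*sqrt(5)) (j(c, p) = 1/((-8 + 1) + sqrt(-14 + 9)) = 1/(-7 + sqrt(-5)) = 1/(-7 + I*sqrt(5)))
Y = 3 (Y = 4 - 1 = 3)
-58 + ((Y*1)*(-1))*j(19, d) = -58 + ((3*1)*(-1))*(-7/54 - I*sqrt(5)/54) = -58 + (3*(-1))*(-7/54 - I*sqrt(5)/54) = -58 - 3*(-7/54 - I*sqrt(5)/54) = -58 + (7/18 + I*sqrt(5)/18) = -1037/18 + I*sqrt(5)/18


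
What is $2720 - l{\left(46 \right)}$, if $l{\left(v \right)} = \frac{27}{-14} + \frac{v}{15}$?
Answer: $\frac{570961}{210} \approx 2718.9$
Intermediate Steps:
$l{\left(v \right)} = - \frac{27}{14} + \frac{v}{15}$ ($l{\left(v \right)} = 27 \left(- \frac{1}{14}\right) + v \frac{1}{15} = - \frac{27}{14} + \frac{v}{15}$)
$2720 - l{\left(46 \right)} = 2720 - \left(- \frac{27}{14} + \frac{1}{15} \cdot 46\right) = 2720 - \left(- \frac{27}{14} + \frac{46}{15}\right) = 2720 - \frac{239}{210} = \frac{570961}{210}$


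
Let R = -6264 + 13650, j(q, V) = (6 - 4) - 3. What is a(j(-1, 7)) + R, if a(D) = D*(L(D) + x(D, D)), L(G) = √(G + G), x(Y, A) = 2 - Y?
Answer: 7383 - I*√2 ≈ 7383.0 - 1.4142*I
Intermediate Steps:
L(G) = √2*√G (L(G) = √(2*G) = √2*√G)
j(q, V) = -1 (j(q, V) = 2 - 3 = -1)
a(D) = D*(2 - D + √2*√D) (a(D) = D*(√2*√D + (2 - D)) = D*(2 - D + √2*√D))
R = 7386
a(j(-1, 7)) + R = -(2 - 1*(-1) + √2*√(-1)) + 7386 = -(2 + 1 + √2*I) + 7386 = -(2 + 1 + I*√2) + 7386 = -(3 + I*√2) + 7386 = (-3 - I*√2) + 7386 = 7383 - I*√2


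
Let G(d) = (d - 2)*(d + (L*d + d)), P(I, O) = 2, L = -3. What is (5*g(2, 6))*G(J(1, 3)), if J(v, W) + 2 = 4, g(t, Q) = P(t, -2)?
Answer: 0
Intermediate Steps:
g(t, Q) = 2
J(v, W) = 2 (J(v, W) = -2 + 4 = 2)
G(d) = -d*(-2 + d) (G(d) = (d - 2)*(d + (-3*d + d)) = (-2 + d)*(d - 2*d) = (-2 + d)*(-d) = -d*(-2 + d))
(5*g(2, 6))*G(J(1, 3)) = (5*2)*(2*(2 - 1*2)) = 10*(2*(2 - 2)) = 10*(2*0) = 10*0 = 0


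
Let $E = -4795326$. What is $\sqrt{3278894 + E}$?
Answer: $4 i \sqrt{94777} \approx 1231.4 i$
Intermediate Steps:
$\sqrt{3278894 + E} = \sqrt{3278894 - 4795326} = \sqrt{-1516432} = 4 i \sqrt{94777}$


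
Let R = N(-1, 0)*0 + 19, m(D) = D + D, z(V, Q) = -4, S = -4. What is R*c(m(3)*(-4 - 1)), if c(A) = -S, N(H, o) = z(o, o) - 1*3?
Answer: 76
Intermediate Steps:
m(D) = 2*D
N(H, o) = -7 (N(H, o) = -4 - 1*3 = -4 - 3 = -7)
c(A) = 4 (c(A) = -1*(-4) = 4)
R = 19 (R = -7*0 + 19 = 0 + 19 = 19)
R*c(m(3)*(-4 - 1)) = 19*4 = 76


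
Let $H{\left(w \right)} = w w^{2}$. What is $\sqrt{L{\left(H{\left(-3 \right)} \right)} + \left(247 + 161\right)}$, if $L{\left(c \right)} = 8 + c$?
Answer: $\sqrt{389} \approx 19.723$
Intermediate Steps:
$H{\left(w \right)} = w^{3}$
$\sqrt{L{\left(H{\left(-3 \right)} \right)} + \left(247 + 161\right)} = \sqrt{\left(8 + \left(-3\right)^{3}\right) + \left(247 + 161\right)} = \sqrt{\left(8 - 27\right) + 408} = \sqrt{-19 + 408} = \sqrt{389}$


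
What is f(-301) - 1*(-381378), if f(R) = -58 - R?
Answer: 381621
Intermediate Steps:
f(-301) - 1*(-381378) = (-58 - 1*(-301)) - 1*(-381378) = (-58 + 301) + 381378 = 243 + 381378 = 381621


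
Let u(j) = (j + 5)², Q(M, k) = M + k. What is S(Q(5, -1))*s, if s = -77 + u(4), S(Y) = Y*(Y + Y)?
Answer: 128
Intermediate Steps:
u(j) = (5 + j)²
S(Y) = 2*Y² (S(Y) = Y*(2*Y) = 2*Y²)
s = 4 (s = -77 + (5 + 4)² = -77 + 9² = -77 + 81 = 4)
S(Q(5, -1))*s = (2*(5 - 1)²)*4 = (2*4²)*4 = (2*16)*4 = 32*4 = 128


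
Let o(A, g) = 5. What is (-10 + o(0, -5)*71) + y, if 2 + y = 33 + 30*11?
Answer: 706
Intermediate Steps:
y = 361 (y = -2 + (33 + 30*11) = -2 + (33 + 330) = -2 + 363 = 361)
(-10 + o(0, -5)*71) + y = (-10 + 5*71) + 361 = (-10 + 355) + 361 = 345 + 361 = 706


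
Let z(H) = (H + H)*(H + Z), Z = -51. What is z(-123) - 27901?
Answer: 14903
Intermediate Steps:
z(H) = 2*H*(-51 + H) (z(H) = (H + H)*(H - 51) = (2*H)*(-51 + H) = 2*H*(-51 + H))
z(-123) - 27901 = 2*(-123)*(-51 - 123) - 27901 = 2*(-123)*(-174) - 27901 = 42804 - 27901 = 14903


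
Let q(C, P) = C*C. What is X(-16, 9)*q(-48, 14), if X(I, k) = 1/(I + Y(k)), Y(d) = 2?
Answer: -1152/7 ≈ -164.57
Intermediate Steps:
q(C, P) = C**2
X(I, k) = 1/(2 + I) (X(I, k) = 1/(I + 2) = 1/(2 + I))
X(-16, 9)*q(-48, 14) = (-48)**2/(2 - 16) = 2304/(-14) = -1/14*2304 = -1152/7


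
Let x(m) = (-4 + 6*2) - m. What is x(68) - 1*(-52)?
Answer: -8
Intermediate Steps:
x(m) = 8 - m (x(m) = (-4 + 12) - m = 8 - m)
x(68) - 1*(-52) = (8 - 1*68) - 1*(-52) = (8 - 68) + 52 = -60 + 52 = -8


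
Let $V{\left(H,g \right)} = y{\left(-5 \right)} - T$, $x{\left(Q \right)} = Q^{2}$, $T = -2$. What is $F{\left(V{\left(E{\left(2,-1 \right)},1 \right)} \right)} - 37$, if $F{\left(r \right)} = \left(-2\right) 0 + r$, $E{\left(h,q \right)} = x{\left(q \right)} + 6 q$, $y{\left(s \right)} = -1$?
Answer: $-36$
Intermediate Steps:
$E{\left(h,q \right)} = q^{2} + 6 q$
$V{\left(H,g \right)} = 1$ ($V{\left(H,g \right)} = -1 - -2 = -1 + 2 = 1$)
$F{\left(r \right)} = r$ ($F{\left(r \right)} = 0 + r = r$)
$F{\left(V{\left(E{\left(2,-1 \right)},1 \right)} \right)} - 37 = 1 - 37 = -36$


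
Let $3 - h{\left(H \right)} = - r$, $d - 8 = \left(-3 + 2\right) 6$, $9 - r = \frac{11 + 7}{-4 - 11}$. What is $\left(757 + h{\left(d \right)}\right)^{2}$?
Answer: $\frac{14830201}{25} \approx 5.9321 \cdot 10^{5}$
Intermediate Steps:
$r = \frac{51}{5}$ ($r = 9 - \frac{11 + 7}{-4 - 11} = 9 - \frac{18}{-15} = 9 - 18 \left(- \frac{1}{15}\right) = 9 - - \frac{6}{5} = 9 + \frac{6}{5} = \frac{51}{5} \approx 10.2$)
$d = 2$ ($d = 8 + \left(-3 + 2\right) 6 = 8 - 6 = 2$)
$h{\left(H \right)} = \frac{66}{5}$ ($h{\left(H \right)} = 3 - \left(-1\right) \frac{51}{5} = 3 - - \frac{51}{5} = 3 + \frac{51}{5} = \frac{66}{5}$)
$\left(757 + h{\left(d \right)}\right)^{2} = \left(757 + \frac{66}{5}\right)^{2} = \left(\frac{3851}{5}\right)^{2} = \frac{14830201}{25}$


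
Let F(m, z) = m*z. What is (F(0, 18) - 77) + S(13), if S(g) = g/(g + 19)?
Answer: -2451/32 ≈ -76.594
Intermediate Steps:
S(g) = g/(19 + g)
(F(0, 18) - 77) + S(13) = (0*18 - 77) + 13/(19 + 13) = (0 - 77) + 13/32 = -77 + 13*(1/32) = -77 + 13/32 = -2451/32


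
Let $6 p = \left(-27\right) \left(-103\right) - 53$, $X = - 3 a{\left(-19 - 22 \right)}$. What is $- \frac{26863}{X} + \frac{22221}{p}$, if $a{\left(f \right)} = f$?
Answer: $- \frac{28441583}{167772} \approx -169.53$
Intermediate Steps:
$X = 123$ ($X = - 3 \left(-19 - 22\right) = \left(-3\right) \left(-41\right) = 123$)
$p = \frac{1364}{3}$ ($p = \frac{\left(-27\right) \left(-103\right) - 53}{6} = \frac{2781 - 53}{6} = \frac{1}{6} \cdot 2728 = \frac{1364}{3} \approx 454.67$)
$- \frac{26863}{X} + \frac{22221}{p} = - \frac{26863}{123} + \frac{22221}{\frac{1364}{3}} = \left(-26863\right) \frac{1}{123} + 22221 \cdot \frac{3}{1364} = - \frac{26863}{123} + \frac{66663}{1364} = - \frac{28441583}{167772}$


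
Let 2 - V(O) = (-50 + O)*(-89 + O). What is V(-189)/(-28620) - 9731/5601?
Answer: 1560487/2671677 ≈ 0.58409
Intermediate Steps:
V(O) = 2 - (-89 + O)*(-50 + O) (V(O) = 2 - (-50 + O)*(-89 + O) = 2 - (-89 + O)*(-50 + O))
V(-189)/(-28620) - 9731/5601 = (-4448 - 1*(-189)**2 + 139*(-189))/(-28620) - 9731/5601 = (-4448 - 1*35721 - 26271)*(-1/28620) - 9731*1/5601 = (-4448 - 35721 - 26271)*(-1/28620) - 9731/5601 = -66440*(-1/28620) - 9731/5601 = 3322/1431 - 9731/5601 = 1560487/2671677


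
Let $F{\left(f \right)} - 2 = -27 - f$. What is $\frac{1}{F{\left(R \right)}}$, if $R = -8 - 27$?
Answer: $\frac{1}{10} \approx 0.1$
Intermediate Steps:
$R = -35$ ($R = -8 - 27 = -35$)
$F{\left(f \right)} = -25 - f$ ($F{\left(f \right)} = 2 - \left(27 + f\right) = -25 - f$)
$\frac{1}{F{\left(R \right)}} = \frac{1}{-25 - -35} = \frac{1}{-25 + 35} = \frac{1}{10}$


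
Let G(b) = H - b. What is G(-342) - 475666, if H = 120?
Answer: -475204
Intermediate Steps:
G(b) = 120 - b
G(-342) - 475666 = (120 - 1*(-342)) - 475666 = (120 + 342) - 475666 = 462 - 475666 = -475204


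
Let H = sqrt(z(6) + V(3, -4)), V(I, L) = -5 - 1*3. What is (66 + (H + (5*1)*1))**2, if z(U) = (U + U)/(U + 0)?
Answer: (71 + I*sqrt(6))**2 ≈ 5035.0 + 347.83*I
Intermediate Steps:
V(I, L) = -8 (V(I, L) = -5 - 3 = -8)
z(U) = 2 (z(U) = (2*U)/U = 2)
H = I*sqrt(6) (H = sqrt(2 - 8) = sqrt(-6) = I*sqrt(6) ≈ 2.4495*I)
(66 + (H + (5*1)*1))**2 = (66 + (I*sqrt(6) + (5*1)*1))**2 = (66 + (I*sqrt(6) + 5*1))**2 = (66 + (I*sqrt(6) + 5))**2 = (66 + (5 + I*sqrt(6)))**2 = (71 + I*sqrt(6))**2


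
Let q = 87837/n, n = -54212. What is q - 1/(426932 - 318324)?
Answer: -2384963777/1471964224 ≈ -1.6203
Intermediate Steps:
q = -87837/54212 (q = 87837/(-54212) = 87837*(-1/54212) = -87837/54212 ≈ -1.6203)
q - 1/(426932 - 318324) = -87837/54212 - 1/(426932 - 318324) = -87837/54212 - 1/108608 = -2384963777/1471964224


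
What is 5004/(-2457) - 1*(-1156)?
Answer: 315032/273 ≈ 1154.0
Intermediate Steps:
5004/(-2457) - 1*(-1156) = 5004*(-1/2457) + 1156 = -556/273 + 1156 = 315032/273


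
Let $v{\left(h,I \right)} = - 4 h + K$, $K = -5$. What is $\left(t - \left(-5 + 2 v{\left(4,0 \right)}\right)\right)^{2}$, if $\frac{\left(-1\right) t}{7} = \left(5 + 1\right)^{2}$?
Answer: $42025$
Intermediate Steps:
$v{\left(h,I \right)} = -5 - 4 h$ ($v{\left(h,I \right)} = - 4 h - 5 = -5 - 4 h$)
$t = -252$ ($t = - 7 \left(5 + 1\right)^{2} = - 7 \cdot 6^{2} = \left(-7\right) 36 = -252$)
$\left(t - \left(-5 + 2 v{\left(4,0 \right)}\right)\right)^{2} = \left(-252 - \left(-5 + 2 \left(-5 - 16\right)\right)\right)^{2} = \left(-252 + \left(5 - -42\right)\right)^{2} = \left(-252 + \left(5 + 42\right)\right)^{2} = \left(-252 + 47\right)^{2} = \left(-205\right)^{2} = 42025$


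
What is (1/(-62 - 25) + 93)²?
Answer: 65448100/7569 ≈ 8646.9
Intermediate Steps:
(1/(-62 - 25) + 93)² = (1/(-87) + 93)² = (-1/87 + 93)² = (8090/87)² = 65448100/7569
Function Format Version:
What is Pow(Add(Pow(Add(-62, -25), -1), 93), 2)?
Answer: Rational(65448100, 7569) ≈ 8646.9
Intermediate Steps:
Pow(Add(Pow(Add(-62, -25), -1), 93), 2) = Pow(Add(Pow(-87, -1), 93), 2) = Pow(Add(Rational(-1, 87), 93), 2) = Pow(Rational(8090, 87), 2) = Rational(65448100, 7569)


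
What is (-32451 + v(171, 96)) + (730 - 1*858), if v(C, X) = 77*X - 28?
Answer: -25215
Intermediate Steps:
v(C, X) = -28 + 77*X
(-32451 + v(171, 96)) + (730 - 1*858) = (-32451 + (-28 + 77*96)) + (730 - 1*858) = (-32451 + (-28 + 7392)) + (730 - 858) = (-32451 + 7364) - 128 = -25087 - 128 = -25215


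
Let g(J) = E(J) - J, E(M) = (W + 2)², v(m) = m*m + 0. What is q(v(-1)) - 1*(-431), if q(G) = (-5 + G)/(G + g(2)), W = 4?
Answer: 15081/35 ≈ 430.89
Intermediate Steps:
v(m) = m² (v(m) = m² + 0 = m²)
E(M) = 36 (E(M) = (4 + 2)² = 6² = 36)
g(J) = 36 - J
q(G) = (-5 + G)/(34 + G) (q(G) = (-5 + G)/(G + (36 - 1*2)) = (-5 + G)/(G + (36 - 2)) = (-5 + G)/(G + 34) = (-5 + G)/(34 + G))
q(v(-1)) - 1*(-431) = (-5 + (-1)²)/(34 + (-1)²) - 1*(-431) = (-5 + 1)/(34 + 1) + 431 = -4/35 + 431 = 15081/35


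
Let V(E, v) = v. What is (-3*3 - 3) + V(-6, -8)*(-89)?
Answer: 700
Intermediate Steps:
(-3*3 - 3) + V(-6, -8)*(-89) = (-3*3 - 3) - 8*(-89) = (-9 - 3) + 712 = -12 + 712 = 700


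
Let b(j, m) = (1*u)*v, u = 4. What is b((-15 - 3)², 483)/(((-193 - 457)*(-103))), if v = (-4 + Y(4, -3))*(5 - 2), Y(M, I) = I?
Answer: -42/33475 ≈ -0.0012547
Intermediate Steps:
v = -21 (v = (-4 - 3)*(5 - 2) = -7*3 = -21)
b(j, m) = -84 (b(j, m) = (1*4)*(-21) = 4*(-21) = -84)
b((-15 - 3)², 483)/(((-193 - 457)*(-103))) = -84*(-1/(103*(-193 - 457))) = -84/((-650*(-103))) = -84/66950 = -84*1/66950 = -42/33475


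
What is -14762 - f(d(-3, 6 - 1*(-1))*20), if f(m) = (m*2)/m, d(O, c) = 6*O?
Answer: -14764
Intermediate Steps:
f(m) = 2 (f(m) = (2*m)/m = 2)
-14762 - f(d(-3, 6 - 1*(-1))*20) = -14762 - 1*2 = -14762 - 2 = -14764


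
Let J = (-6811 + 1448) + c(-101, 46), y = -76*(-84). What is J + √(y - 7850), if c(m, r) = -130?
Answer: -5493 + I*√1466 ≈ -5493.0 + 38.288*I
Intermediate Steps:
y = 6384
J = -5493 (J = (-6811 + 1448) - 130 = -5363 - 130 = -5493)
J + √(y - 7850) = -5493 + √(6384 - 7850) = -5493 + √(-1466) = -5493 + I*√1466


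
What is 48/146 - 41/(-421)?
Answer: 13097/30733 ≈ 0.42615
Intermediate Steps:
48/146 - 41/(-421) = 48*(1/146) - 41*(-1/421) = 24/73 + 41/421 = 13097/30733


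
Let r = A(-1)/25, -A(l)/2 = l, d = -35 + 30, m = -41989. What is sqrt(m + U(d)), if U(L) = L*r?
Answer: I*sqrt(1049735)/5 ≈ 204.91*I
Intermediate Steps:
d = -5
A(l) = -2*l
r = 2/25 (r = -2*(-1)/25 = 2*(1/25) = 2/25 ≈ 0.080000)
U(L) = 2*L/25 (U(L) = L*(2/25) = 2*L/25)
sqrt(m + U(d)) = sqrt(-41989 + (2/25)*(-5)) = sqrt(-41989 - 2/5) = sqrt(-209947/5) = I*sqrt(1049735)/5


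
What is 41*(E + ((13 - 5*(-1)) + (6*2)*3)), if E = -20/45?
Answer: 19762/9 ≈ 2195.8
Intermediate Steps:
E = -4/9 (E = -20*1/45 = -4/9 ≈ -0.44444)
41*(E + ((13 - 5*(-1)) + (6*2)*3)) = 41*(-4/9 + ((13 - 5*(-1)) + (6*2)*3)) = 41*(-4/9 + ((13 + 5) + 12*3)) = 41*(-4/9 + (18 + 36)) = 41*(-4/9 + 54) = 41*(482/9) = 19762/9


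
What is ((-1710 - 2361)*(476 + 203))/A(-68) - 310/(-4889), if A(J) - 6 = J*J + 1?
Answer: -13512782191/22640959 ≈ -596.83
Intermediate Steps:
A(J) = 7 + J² (A(J) = 6 + (J*J + 1) = 6 + (J² + 1) = 6 + (1 + J²) = 7 + J²)
((-1710 - 2361)*(476 + 203))/A(-68) - 310/(-4889) = ((-1710 - 2361)*(476 + 203))/(7 + (-68)²) - 310/(-4889) = (-4071*679)/(7 + 4624) - 310*(-1/4889) = -2764209/4631 + 310/4889 = -13512782191/22640959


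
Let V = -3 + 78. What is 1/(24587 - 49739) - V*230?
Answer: -433872001/25152 ≈ -17250.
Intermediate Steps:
V = 75
1/(24587 - 49739) - V*230 = 1/(24587 - 49739) - 75*230 = 1/(-25152) - 1*17250 = -1/25152 - 17250 = -433872001/25152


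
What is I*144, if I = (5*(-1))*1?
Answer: -720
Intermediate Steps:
I = -5 (I = -5*1 = -5)
I*144 = -5*144 = -720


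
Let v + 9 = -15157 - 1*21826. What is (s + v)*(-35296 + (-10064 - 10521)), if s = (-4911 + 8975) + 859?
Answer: 1792047789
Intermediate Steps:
v = -36992 (v = -9 + (-15157 - 1*21826) = -9 + (-15157 - 21826) = -9 - 36983 = -36992)
s = 4923 (s = 4064 + 859 = 4923)
(s + v)*(-35296 + (-10064 - 10521)) = (4923 - 36992)*(-35296 + (-10064 - 10521)) = -32069*(-35296 - 20585) = -32069*(-55881) = 1792047789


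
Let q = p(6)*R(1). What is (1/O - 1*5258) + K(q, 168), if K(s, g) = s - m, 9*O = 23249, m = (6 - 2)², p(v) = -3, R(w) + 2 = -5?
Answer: -122126988/23249 ≈ -5253.0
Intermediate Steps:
R(w) = -7 (R(w) = -2 - 5 = -7)
m = 16 (m = 4² = 16)
O = 23249/9 (O = (⅑)*23249 = 23249/9 ≈ 2583.2)
q = 21 (q = -3*(-7) = 21)
K(s, g) = -16 + s (K(s, g) = s - 1*16 = s - 16 = -16 + s)
(1/O - 1*5258) + K(q, 168) = (1/(23249/9) - 1*5258) + (-16 + 21) = (9/23249 - 5258) + 5 = -122243233/23249 + 5 = -122126988/23249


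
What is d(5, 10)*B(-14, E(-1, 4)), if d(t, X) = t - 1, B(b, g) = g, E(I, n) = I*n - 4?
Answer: -32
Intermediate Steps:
E(I, n) = -4 + I*n
d(t, X) = -1 + t
d(5, 10)*B(-14, E(-1, 4)) = (-1 + 5)*(-4 - 1*4) = 4*(-4 - 4) = 4*(-8) = -32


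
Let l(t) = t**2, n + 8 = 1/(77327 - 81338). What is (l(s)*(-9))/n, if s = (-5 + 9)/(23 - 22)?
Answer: 577584/32089 ≈ 17.999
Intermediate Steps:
n = -32089/4011 (n = -8 + 1/(77327 - 81338) = -8 + 1/(-4011) = -8 - 1/4011 = -32089/4011 ≈ -8.0002)
s = 4 (s = 4/1 = 4*1 = 4)
(l(s)*(-9))/n = (4**2*(-9))/(-32089/4011) = (16*(-9))*(-4011/32089) = -144*(-4011/32089) = 577584/32089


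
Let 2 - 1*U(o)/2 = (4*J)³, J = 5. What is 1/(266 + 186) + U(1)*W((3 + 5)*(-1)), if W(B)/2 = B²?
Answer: -925464575/452 ≈ -2.0475e+6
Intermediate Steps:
U(o) = -15996 (U(o) = 4 - 2*(4*5)³ = 4 - 2*20³ = 4 - 2*8000 = 4 - 16000 = -15996)
W(B) = 2*B²
1/(266 + 186) + U(1)*W((3 + 5)*(-1)) = 1/(266 + 186) - 31992*((3 + 5)*(-1))² = 1/452 - 31992*(8*(-1))² = 1/452 - 31992*(-8)² = 1/452 - 31992*64 = 1/452 - 15996*128 = 1/452 - 2047488 = -925464575/452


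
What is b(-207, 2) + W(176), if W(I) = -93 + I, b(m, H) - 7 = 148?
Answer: 238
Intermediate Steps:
b(m, H) = 155 (b(m, H) = 7 + 148 = 155)
b(-207, 2) + W(176) = 155 + (-93 + 176) = 155 + 83 = 238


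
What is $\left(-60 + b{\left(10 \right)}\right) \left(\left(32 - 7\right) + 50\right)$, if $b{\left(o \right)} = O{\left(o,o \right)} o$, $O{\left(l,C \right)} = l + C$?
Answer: $10500$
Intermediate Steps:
$O{\left(l,C \right)} = C + l$
$b{\left(o \right)} = 2 o^{2}$ ($b{\left(o \right)} = \left(o + o\right) o = 2 o o = 2 o^{2}$)
$\left(-60 + b{\left(10 \right)}\right) \left(\left(32 - 7\right) + 50\right) = \left(-60 + 2 \cdot 10^{2}\right) \left(\left(32 - 7\right) + 50\right) = \left(-60 + 2 \cdot 100\right) \left(25 + 50\right) = \left(-60 + 200\right) 75 = 140 \cdot 75 = 10500$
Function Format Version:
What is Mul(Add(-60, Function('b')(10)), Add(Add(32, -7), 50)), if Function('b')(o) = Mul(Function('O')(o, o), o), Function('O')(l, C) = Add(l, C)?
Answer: 10500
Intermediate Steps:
Function('O')(l, C) = Add(C, l)
Function('b')(o) = Mul(2, Pow(o, 2)) (Function('b')(o) = Mul(Add(o, o), o) = Mul(Mul(2, o), o) = Mul(2, Pow(o, 2)))
Mul(Add(-60, Function('b')(10)), Add(Add(32, -7), 50)) = Mul(Add(-60, Mul(2, Pow(10, 2))), Add(Add(32, -7), 50)) = Mul(Add(-60, Mul(2, 100)), Add(25, 50)) = Mul(Add(-60, 200), 75) = Mul(140, 75) = 10500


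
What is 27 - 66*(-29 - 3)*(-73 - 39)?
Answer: -236517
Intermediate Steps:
27 - 66*(-29 - 3)*(-73 - 39) = 27 - (-2112)*(-112) = 27 - 66*3584 = 27 - 236544 = -236517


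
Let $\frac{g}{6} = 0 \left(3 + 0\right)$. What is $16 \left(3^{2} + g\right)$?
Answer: $144$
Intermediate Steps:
$g = 0$ ($g = 6 \cdot 0 \left(3 + 0\right) = 6 \cdot 0 \cdot 3 = 6 \cdot 0 = 0$)
$16 \left(3^{2} + g\right) = 16 \left(3^{2} + 0\right) = 16 \left(9 + 0\right) = 16 \cdot 9 = 144$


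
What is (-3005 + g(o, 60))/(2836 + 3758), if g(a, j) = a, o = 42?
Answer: -2963/6594 ≈ -0.44935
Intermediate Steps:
(-3005 + g(o, 60))/(2836 + 3758) = (-3005 + 42)/(2836 + 3758) = -2963/6594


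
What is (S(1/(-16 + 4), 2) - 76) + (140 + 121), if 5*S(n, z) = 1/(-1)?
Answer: 924/5 ≈ 184.80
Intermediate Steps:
S(n, z) = -⅕ (S(n, z) = (⅕)/(-1) = (⅕)*(-1) = -⅕)
(S(1/(-16 + 4), 2) - 76) + (140 + 121) = (-⅕ - 76) + (140 + 121) = -381/5 + 261 = 924/5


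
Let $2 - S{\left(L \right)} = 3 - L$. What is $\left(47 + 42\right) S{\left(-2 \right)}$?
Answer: $-267$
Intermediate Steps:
$S{\left(L \right)} = -1 + L$ ($S{\left(L \right)} = 2 - \left(3 - L\right) = 2 + \left(-3 + L\right) = -1 + L$)
$\left(47 + 42\right) S{\left(-2 \right)} = \left(47 + 42\right) \left(-1 - 2\right) = 89 \left(-3\right) = -267$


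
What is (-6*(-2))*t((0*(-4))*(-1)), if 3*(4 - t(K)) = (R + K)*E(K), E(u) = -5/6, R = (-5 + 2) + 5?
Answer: 164/3 ≈ 54.667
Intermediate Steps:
R = 2 (R = -3 + 5 = 2)
E(u) = -⅚ (E(u) = -5*⅙ = -⅚)
t(K) = 41/9 + 5*K/18 (t(K) = 4 - (2 + K)*(-5)/(3*6) = 4 - (-5/3 - 5*K/6)/3 = 4 + (5/9 + 5*K/18) = 41/9 + 5*K/18)
(-6*(-2))*t((0*(-4))*(-1)) = (-6*(-2))*(41/9 + 5*((0*(-4))*(-1))/18) = 12*(41/9 + 5*(0*(-1))/18) = 12*(41/9 + (5/18)*0) = 12*(41/9 + 0) = 12*(41/9) = 164/3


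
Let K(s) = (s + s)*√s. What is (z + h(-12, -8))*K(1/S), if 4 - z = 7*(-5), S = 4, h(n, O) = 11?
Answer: 25/2 ≈ 12.500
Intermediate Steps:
K(s) = 2*s^(3/2) (K(s) = (2*s)*√s = 2*s^(3/2))
z = 39 (z = 4 - 7*(-5) = 4 - 1*(-35) = 4 + 35 = 39)
(z + h(-12, -8))*K(1/S) = (39 + 11)*(2*(1/4)^(3/2)) = 50*(2*(¼)^(3/2)) = 50*(2*(⅛)) = 50*(¼) = 25/2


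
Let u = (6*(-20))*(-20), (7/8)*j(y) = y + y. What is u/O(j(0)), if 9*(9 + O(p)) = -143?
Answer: -675/7 ≈ -96.429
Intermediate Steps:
j(y) = 16*y/7 (j(y) = 8*(y + y)/7 = 8*(2*y)/7 = 16*y/7)
O(p) = -224/9 (O(p) = -9 + (1/9)*(-143) = -9 - 143/9 = -224/9)
u = 2400 (u = -120*(-20) = 2400)
u/O(j(0)) = 2400/(-224/9) = 2400*(-9/224) = -675/7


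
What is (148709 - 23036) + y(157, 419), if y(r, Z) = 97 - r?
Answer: 125613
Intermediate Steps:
(148709 - 23036) + y(157, 419) = (148709 - 23036) + (97 - 1*157) = 125673 + (97 - 157) = 125673 - 60 = 125613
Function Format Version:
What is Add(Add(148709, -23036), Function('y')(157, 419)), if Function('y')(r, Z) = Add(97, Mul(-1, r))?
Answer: 125613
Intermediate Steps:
Add(Add(148709, -23036), Function('y')(157, 419)) = Add(Add(148709, -23036), Add(97, Mul(-1, 157))) = Add(125673, Add(97, -157)) = Add(125673, -60) = 125613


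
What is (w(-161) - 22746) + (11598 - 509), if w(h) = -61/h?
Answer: -1876716/161 ≈ -11657.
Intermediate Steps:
(w(-161) - 22746) + (11598 - 509) = (-61/(-161) - 22746) + (11598 - 509) = (-61*(-1/161) - 22746) + 11089 = (61/161 - 22746) + 11089 = -3662045/161 + 11089 = -1876716/161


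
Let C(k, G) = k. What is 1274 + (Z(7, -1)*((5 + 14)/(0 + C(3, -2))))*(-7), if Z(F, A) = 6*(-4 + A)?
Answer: 2604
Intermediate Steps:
Z(F, A) = -24 + 6*A
1274 + (Z(7, -1)*((5 + 14)/(0 + C(3, -2))))*(-7) = 1274 + ((-24 + 6*(-1))*((5 + 14)/(0 + 3)))*(-7) = 1274 + ((-24 - 6)*(19/3))*(-7) = 1274 - 570/3*(-7) = 1274 - 30*19/3*(-7) = 1274 - 190*(-7) = 1274 + 1330 = 2604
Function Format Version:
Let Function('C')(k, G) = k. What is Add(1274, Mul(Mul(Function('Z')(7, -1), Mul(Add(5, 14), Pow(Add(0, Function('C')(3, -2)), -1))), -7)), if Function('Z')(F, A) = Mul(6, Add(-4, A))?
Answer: 2604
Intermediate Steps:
Function('Z')(F, A) = Add(-24, Mul(6, A))
Add(1274, Mul(Mul(Function('Z')(7, -1), Mul(Add(5, 14), Pow(Add(0, Function('C')(3, -2)), -1))), -7)) = Add(1274, Mul(Mul(Add(-24, Mul(6, -1)), Mul(Add(5, 14), Pow(Add(0, 3), -1))), -7)) = Add(1274, Mul(Mul(Add(-24, -6), Mul(19, Pow(3, -1))), -7)) = Add(1274, Mul(Mul(-30, Mul(19, Rational(1, 3))), -7)) = Add(1274, Mul(Mul(-30, Rational(19, 3)), -7)) = Add(1274, Mul(-190, -7)) = Add(1274, 1330) = 2604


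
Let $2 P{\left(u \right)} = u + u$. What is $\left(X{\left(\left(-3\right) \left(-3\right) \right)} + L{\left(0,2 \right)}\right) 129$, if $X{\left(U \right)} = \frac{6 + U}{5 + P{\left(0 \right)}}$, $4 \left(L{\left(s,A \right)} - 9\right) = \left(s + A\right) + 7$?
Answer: $\frac{7353}{4} \approx 1838.3$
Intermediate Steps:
$P{\left(u \right)} = u$ ($P{\left(u \right)} = \frac{u + u}{2} = \frac{2 u}{2} = u$)
$L{\left(s,A \right)} = \frac{43}{4} + \frac{A}{4} + \frac{s}{4}$ ($L{\left(s,A \right)} = 9 + \frac{\left(s + A\right) + 7}{4} = 9 + \frac{\left(A + s\right) + 7}{4} = 9 + \frac{7 + A + s}{4} = 9 + \left(\frac{7}{4} + \frac{A}{4} + \frac{s}{4}\right) = \frac{43}{4} + \frac{A}{4} + \frac{s}{4}$)
$X{\left(U \right)} = \frac{6}{5} + \frac{U}{5}$ ($X{\left(U \right)} = \frac{6 + U}{5 + 0} = \frac{6 + U}{5} = \left(6 + U\right) \frac{1}{5} = \frac{6}{5} + \frac{U}{5}$)
$\left(X{\left(\left(-3\right) \left(-3\right) \right)} + L{\left(0,2 \right)}\right) 129 = \left(\left(\frac{6}{5} + \frac{\left(-3\right) \left(-3\right)}{5}\right) + \left(\frac{43}{4} + \frac{1}{4} \cdot 2 + \frac{1}{4} \cdot 0\right)\right) 129 = \left(\left(\frac{6}{5} + \frac{1}{5} \cdot 9\right) + \left(\frac{43}{4} + \frac{1}{2} + 0\right)\right) 129 = \left(\left(\frac{6}{5} + \frac{9}{5}\right) + \frac{45}{4}\right) 129 = \left(3 + \frac{45}{4}\right) 129 = \frac{57}{4} \cdot 129 = \frac{7353}{4}$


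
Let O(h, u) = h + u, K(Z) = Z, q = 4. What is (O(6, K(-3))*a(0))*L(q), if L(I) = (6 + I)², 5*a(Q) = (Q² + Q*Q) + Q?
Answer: 0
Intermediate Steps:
a(Q) = Q/5 + 2*Q²/5 (a(Q) = ((Q² + Q*Q) + Q)/5 = ((Q² + Q²) + Q)/5 = (2*Q² + Q)/5 = (Q + 2*Q²)/5 = Q/5 + 2*Q²/5)
(O(6, K(-3))*a(0))*L(q) = ((6 - 3)*((⅕)*0*(1 + 2*0)))*(6 + 4)² = (3*((⅕)*0*(1 + 0)))*10² = (3*((⅕)*0*1))*100 = (3*0)*100 = 0*100 = 0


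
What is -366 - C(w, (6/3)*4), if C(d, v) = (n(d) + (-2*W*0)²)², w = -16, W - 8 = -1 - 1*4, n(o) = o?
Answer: -622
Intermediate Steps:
W = 3 (W = 8 + (-1 - 1*4) = 8 + (-1 - 4) = 8 - 5 = 3)
C(d, v) = d² (C(d, v) = (d + (-2*3*0)²)² = (d + (-6*0)²)² = (d + 0²)² = (d + 0)² = d²)
-366 - C(w, (6/3)*4) = -366 - 1*(-16)² = -366 - 1*256 = -366 - 256 = -622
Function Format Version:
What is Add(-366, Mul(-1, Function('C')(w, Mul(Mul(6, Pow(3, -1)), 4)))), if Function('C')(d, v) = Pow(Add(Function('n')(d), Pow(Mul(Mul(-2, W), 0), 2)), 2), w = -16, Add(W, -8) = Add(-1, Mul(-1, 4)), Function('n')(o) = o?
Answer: -622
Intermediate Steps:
W = 3 (W = Add(8, Add(-1, Mul(-1, 4))) = Add(8, Add(-1, -4)) = Add(8, -5) = 3)
Function('C')(d, v) = Pow(d, 2) (Function('C')(d, v) = Pow(Add(d, Pow(Mul(Mul(-2, 3), 0), 2)), 2) = Pow(Add(d, Pow(Mul(-6, 0), 2)), 2) = Pow(Add(d, Pow(0, 2)), 2) = Pow(Add(d, 0), 2) = Pow(d, 2))
Add(-366, Mul(-1, Function('C')(w, Mul(Mul(6, Pow(3, -1)), 4)))) = Add(-366, Mul(-1, Pow(-16, 2))) = Add(-366, Mul(-1, 256)) = Add(-366, -256) = -622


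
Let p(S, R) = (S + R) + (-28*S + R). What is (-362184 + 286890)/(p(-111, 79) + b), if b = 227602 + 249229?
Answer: -37647/239993 ≈ -0.15687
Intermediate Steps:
p(S, R) = -27*S + 2*R (p(S, R) = (R + S) + (R - 28*S) = -27*S + 2*R)
b = 476831
(-362184 + 286890)/(p(-111, 79) + b) = (-362184 + 286890)/((-27*(-111) + 2*79) + 476831) = -75294/((2997 + 158) + 476831) = -75294/(3155 + 476831) = -75294/479986 = -75294*1/479986 = -37647/239993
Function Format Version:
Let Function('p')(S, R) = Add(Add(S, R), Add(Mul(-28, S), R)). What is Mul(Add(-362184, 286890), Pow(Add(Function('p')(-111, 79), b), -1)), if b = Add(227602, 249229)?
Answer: Rational(-37647, 239993) ≈ -0.15687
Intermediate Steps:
Function('p')(S, R) = Add(Mul(-27, S), Mul(2, R)) (Function('p')(S, R) = Add(Add(R, S), Add(R, Mul(-28, S))) = Add(Mul(-27, S), Mul(2, R)))
b = 476831
Mul(Add(-362184, 286890), Pow(Add(Function('p')(-111, 79), b), -1)) = Mul(Add(-362184, 286890), Pow(Add(Add(Mul(-27, -111), Mul(2, 79)), 476831), -1)) = Mul(-75294, Pow(Add(Add(2997, 158), 476831), -1)) = Mul(-75294, Pow(Add(3155, 476831), -1)) = Mul(-75294, Pow(479986, -1)) = Mul(-75294, Rational(1, 479986)) = Rational(-37647, 239993)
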